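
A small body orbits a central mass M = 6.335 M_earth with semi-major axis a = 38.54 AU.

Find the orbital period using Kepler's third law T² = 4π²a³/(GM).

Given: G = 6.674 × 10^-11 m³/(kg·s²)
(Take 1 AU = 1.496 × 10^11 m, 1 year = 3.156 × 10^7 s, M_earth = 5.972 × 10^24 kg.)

Convert to SI: a = 38.54 AU = 5.76558e+12 m; M = 6.335 M_earth = 3.78326e+25 kg.
GM = G · M = 6.674e-11 · 3.78326e+25 = 2.52495e+15 m³/s².
Kepler's third law: T = 2π √(a³ / GM).
Substituting a = 5.76558e+12 m and GM = 2.52495e+15 m³/s²:
T = 2π √((5.76558e+12)³ / 2.52495e+15) s
T ≈ 1.731e+12 s = 5.485e+04 years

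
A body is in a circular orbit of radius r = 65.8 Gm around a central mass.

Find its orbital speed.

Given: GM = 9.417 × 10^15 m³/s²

Convert to SI: r = 65.8 Gm = 6.58e+10 m.
For a circular orbit, gravity supplies the centripetal force, so v = √(GM / r).
v = √(9.417e+15 / 6.58e+10) m/s ≈ 378.3 m/s = 378.3 m/s.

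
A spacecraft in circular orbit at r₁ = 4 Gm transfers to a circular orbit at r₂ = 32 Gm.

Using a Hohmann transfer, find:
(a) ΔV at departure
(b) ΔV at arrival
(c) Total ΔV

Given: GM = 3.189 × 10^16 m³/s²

Convert to SI: r₁ = 4 Gm = 4e+09 m; r₂ = 32 Gm = 3.2e+10 m.
Transfer semi-major axis: a_t = (r₁ + r₂)/2 = (4e+09 + 3.2e+10)/2 = 1.8e+10 m.
Circular speeds: v₁ = √(GM/r₁) = 2823.56 m/s, v₂ = √(GM/r₂) = 998.28 m/s.
Transfer speeds (vis-viva v² = GM(2/r − 1/a_t)): v₁ᵗ = 3764.75 m/s, v₂ᵗ = 470.594 m/s.
(a) ΔV₁ = |v₁ᵗ − v₁| ≈ 941.2 m/s = 941.2 m/s.
(b) ΔV₂ = |v₂ − v₂ᵗ| ≈ 527.7 m/s = 527.7 m/s.
(c) ΔV_total = ΔV₁ + ΔV₂ ≈ 1469 m/s = 1.469 km/s.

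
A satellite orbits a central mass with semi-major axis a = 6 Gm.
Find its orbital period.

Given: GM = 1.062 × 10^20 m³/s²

Convert to SI: a = 6 Gm = 6e+09 m.
Kepler's third law: T = 2π √(a³ / GM).
Substituting a = 6e+09 m and GM = 1.062e+20 m³/s²:
T = 2π √((6e+09)³ / 1.062e+20) s
T ≈ 2.834e+05 s = 3.28 days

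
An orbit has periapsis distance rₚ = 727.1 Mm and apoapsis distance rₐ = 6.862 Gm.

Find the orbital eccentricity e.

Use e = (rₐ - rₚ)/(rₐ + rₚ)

Convert to SI: rₚ = 727.1 Mm = 7.271e+08 m; rₐ = 6.862 Gm = 6.862e+09 m.
e = (rₐ − rₚ) / (rₐ + rₚ).
e = (6.862e+09 − 7.271e+08) / (6.862e+09 + 7.271e+08) = 6.1349e+09 / 7.5891e+09 ≈ 0.8084.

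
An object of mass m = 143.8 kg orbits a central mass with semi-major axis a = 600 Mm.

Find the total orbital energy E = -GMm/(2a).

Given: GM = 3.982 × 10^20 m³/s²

Convert to SI: a = 600 Mm = 6e+08 m.
E = −GMm / (2a).
E = −3.982e+20 · 143.8 / (2 · 6e+08) J ≈ -4.772e+13 J = -47.72 TJ.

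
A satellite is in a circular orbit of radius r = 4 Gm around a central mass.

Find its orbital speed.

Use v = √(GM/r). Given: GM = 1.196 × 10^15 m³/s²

Convert to SI: r = 4 Gm = 4e+09 m.
For a circular orbit, gravity supplies the centripetal force, so v = √(GM / r).
v = √(1.196e+15 / 4e+09) m/s ≈ 546.8 m/s = 546.8 m/s.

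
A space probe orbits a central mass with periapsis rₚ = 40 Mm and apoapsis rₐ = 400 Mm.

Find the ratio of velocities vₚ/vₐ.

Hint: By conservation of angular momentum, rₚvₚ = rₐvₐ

Convert to SI: rₚ = 40 Mm = 4e+07 m; rₐ = 400 Mm = 4e+08 m.
Conservation of angular momentum gives rₚvₚ = rₐvₐ, so vₚ/vₐ = rₐ/rₚ.
vₚ/vₐ = 4e+08 / 4e+07 ≈ 10.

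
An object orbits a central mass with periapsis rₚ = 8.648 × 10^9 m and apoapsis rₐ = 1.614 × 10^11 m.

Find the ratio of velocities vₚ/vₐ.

Conservation of angular momentum gives rₚvₚ = rₐvₐ, so vₚ/vₐ = rₐ/rₚ.
vₚ/vₐ = 1.614e+11 / 8.648e+09 ≈ 18.66.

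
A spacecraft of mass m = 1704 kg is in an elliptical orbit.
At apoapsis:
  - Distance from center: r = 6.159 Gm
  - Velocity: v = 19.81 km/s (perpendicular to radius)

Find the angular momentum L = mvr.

Convert to SI: r = 6.159 Gm = 6.159e+09 m; v = 19.81 km/s = 19810 m/s.
Since v is perpendicular to r, L = m · v · r.
L = 1704 · 19810 · 6.159e+09 kg·m²/s ≈ 2.079e+17 kg·m²/s.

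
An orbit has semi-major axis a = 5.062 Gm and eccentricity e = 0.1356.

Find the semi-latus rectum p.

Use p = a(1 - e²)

Convert to SI: a = 5.062 Gm = 5.062e+09 m.
p = a (1 − e²).
p = 5.062e+09 · (1 − (0.1356)²) = 5.062e+09 · 0.981613 ≈ 4.969e+09 m = 4.969 Gm.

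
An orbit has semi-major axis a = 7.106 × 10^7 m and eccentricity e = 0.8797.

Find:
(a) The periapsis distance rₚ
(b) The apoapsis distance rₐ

(a) rₚ = a(1 − e) = 7.106e+07 · (1 − 0.8797) = 7.106e+07 · 0.1203 ≈ 8.549e+06 m = 8.549 × 10^6 m.
(b) rₐ = a(1 + e) = 7.106e+07 · (1 + 0.8797) = 7.106e+07 · 1.8797 ≈ 1.336e+08 m = 1.336 × 10^8 m.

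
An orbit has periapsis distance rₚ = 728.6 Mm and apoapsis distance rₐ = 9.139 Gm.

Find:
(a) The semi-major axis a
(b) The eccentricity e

Convert to SI: rₚ = 728.6 Mm = 7.286e+08 m; rₐ = 9.139 Gm = 9.139e+09 m.
(a) a = (rₚ + rₐ) / 2 = (7.286e+08 + 9.139e+09) / 2 ≈ 4.934e+09 m = 4.934 Gm.
(b) e = (rₐ − rₚ) / (rₐ + rₚ) = (9.139e+09 − 7.286e+08) / (9.139e+09 + 7.286e+08) ≈ 0.8523.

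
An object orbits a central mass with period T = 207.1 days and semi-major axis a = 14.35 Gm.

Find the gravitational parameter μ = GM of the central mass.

Convert to SI: T = 207.1 days = 1.78934e+07 s; a = 14.35 Gm = 1.435e+10 m.
GM = 4π² · a³ / T².
GM = 4π² · (1.435e+10)³ / (1.78934e+07)² m³/s² ≈ 3.644e+17 m³/s² = 3.644 × 10^17 m³/s².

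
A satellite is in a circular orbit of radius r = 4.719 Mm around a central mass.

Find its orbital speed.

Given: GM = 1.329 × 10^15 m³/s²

Convert to SI: r = 4.719 Mm = 4.719e+06 m.
For a circular orbit, gravity supplies the centripetal force, so v = √(GM / r).
v = √(1.329e+15 / 4.719e+06) m/s ≈ 1.678e+04 m/s = 16.78 km/s.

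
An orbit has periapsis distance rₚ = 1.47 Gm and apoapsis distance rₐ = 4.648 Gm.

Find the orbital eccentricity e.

Convert to SI: rₚ = 1.47 Gm = 1.47e+09 m; rₐ = 4.648 Gm = 4.648e+09 m.
e = (rₐ − rₚ) / (rₐ + rₚ).
e = (4.648e+09 − 1.47e+09) / (4.648e+09 + 1.47e+09) = 3.178e+09 / 6.118e+09 ≈ 0.5195.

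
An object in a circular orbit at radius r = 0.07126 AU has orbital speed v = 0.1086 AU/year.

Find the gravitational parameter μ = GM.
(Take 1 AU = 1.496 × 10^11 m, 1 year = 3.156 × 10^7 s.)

Convert to SI: r = 0.07126 AU = 1.06605e+10 m; v = 0.1086 AU/year = 514.783 m/s.
For a circular orbit v² = GM/r, so GM = v² · r.
GM = (514.783)² · 1.06605e+10 m³/s² ≈ 2.825e+15 m³/s² = 2.825 × 10^15 m³/s².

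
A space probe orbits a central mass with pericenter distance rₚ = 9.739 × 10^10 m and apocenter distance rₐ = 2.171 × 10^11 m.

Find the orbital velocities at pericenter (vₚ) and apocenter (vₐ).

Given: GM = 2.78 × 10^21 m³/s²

Use the vis-viva equation v² = GM(2/r − 1/a) with a = (rₚ + rₐ)/2 = (9.739e+10 + 2.171e+11)/2 = 1.57245e+11 m.
vₚ = √(GM · (2/rₚ − 1/a)) = √(2.78e+21 · (2/9.739e+10 − 1/1.57245e+11)) m/s ≈ 1.985e+05 m/s = 198.5 km/s.
vₐ = √(GM · (2/rₐ − 1/a)) = √(2.78e+21 · (2/2.171e+11 − 1/1.57245e+11)) m/s ≈ 8.906e+04 m/s = 89.06 km/s.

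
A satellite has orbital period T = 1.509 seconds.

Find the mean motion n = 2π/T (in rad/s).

n = 2π / T.
n = 2π / 1.509 s ≈ 4.164 rad/s.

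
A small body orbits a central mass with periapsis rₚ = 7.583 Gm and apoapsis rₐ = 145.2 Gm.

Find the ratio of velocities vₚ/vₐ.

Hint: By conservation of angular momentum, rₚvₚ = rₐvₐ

Convert to SI: rₚ = 7.583 Gm = 7.583e+09 m; rₐ = 145.2 Gm = 1.452e+11 m.
Conservation of angular momentum gives rₚvₚ = rₐvₐ, so vₚ/vₐ = rₐ/rₚ.
vₚ/vₐ = 1.452e+11 / 7.583e+09 ≈ 19.15.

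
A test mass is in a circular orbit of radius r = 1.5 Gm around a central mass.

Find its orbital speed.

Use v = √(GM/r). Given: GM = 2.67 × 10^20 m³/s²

Convert to SI: r = 1.5 Gm = 1.5e+09 m.
For a circular orbit, gravity supplies the centripetal force, so v = √(GM / r).
v = √(2.67e+20 / 1.5e+09) m/s ≈ 4.219e+05 m/s = 421.9 km/s.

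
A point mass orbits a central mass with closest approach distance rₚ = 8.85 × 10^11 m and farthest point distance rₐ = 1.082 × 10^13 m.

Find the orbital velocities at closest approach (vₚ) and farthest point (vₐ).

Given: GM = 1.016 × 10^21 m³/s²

Use the vis-viva equation v² = GM(2/r − 1/a) with a = (rₚ + rₐ)/2 = (8.85e+11 + 1.082e+13)/2 = 5.8525e+12 m.
vₚ = √(GM · (2/rₚ − 1/a)) = √(1.016e+21 · (2/8.85e+11 − 1/5.8525e+12)) m/s ≈ 4.607e+04 m/s = 46.07 km/s.
vₐ = √(GM · (2/rₐ − 1/a)) = √(1.016e+21 · (2/1.082e+13 − 1/5.8525e+12)) m/s ≈ 3768 m/s = 3.768 km/s.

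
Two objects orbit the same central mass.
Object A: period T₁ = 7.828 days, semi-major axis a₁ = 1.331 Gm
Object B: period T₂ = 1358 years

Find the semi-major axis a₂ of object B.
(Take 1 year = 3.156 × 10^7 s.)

Convert to SI: T₁ = 7.828 days = 676339 s; a₁ = 1.331 Gm = 1.331e+09 m; T₂ = 1358 years = 4.28585e+10 s.
Kepler's third law: (T₁/T₂)² = (a₁/a₂)³ ⇒ a₂ = a₁ · (T₂/T₁)^(2/3).
T₂/T₁ = 4.28585e+10 / 676339 = 63368.3.
a₂ = 1.331e+09 · (63368.3)^(2/3) m ≈ 2.116e+12 m = 2.116 Tm.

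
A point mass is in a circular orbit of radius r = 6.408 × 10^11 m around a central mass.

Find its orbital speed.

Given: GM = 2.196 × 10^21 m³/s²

For a circular orbit, gravity supplies the centripetal force, so v = √(GM / r).
v = √(2.196e+21 / 6.408e+11) m/s ≈ 5.854e+04 m/s = 58.54 km/s.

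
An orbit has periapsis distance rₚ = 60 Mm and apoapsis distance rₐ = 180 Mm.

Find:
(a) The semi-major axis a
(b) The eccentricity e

Convert to SI: rₚ = 60 Mm = 6e+07 m; rₐ = 180 Mm = 1.8e+08 m.
(a) a = (rₚ + rₐ) / 2 = (6e+07 + 1.8e+08) / 2 ≈ 1.2e+08 m = 120 Mm.
(b) e = (rₐ − rₚ) / (rₐ + rₚ) = (1.8e+08 − 6e+07) / (1.8e+08 + 6e+07) ≈ 0.5.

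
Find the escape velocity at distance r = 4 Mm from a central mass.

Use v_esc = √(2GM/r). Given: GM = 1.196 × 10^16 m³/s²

Convert to SI: r = 4 Mm = 4e+06 m.
Escape velocity comes from setting total energy to zero: ½v² − GM/r = 0 ⇒ v_esc = √(2GM / r).
v_esc = √(2 · 1.196e+16 / 4e+06) m/s ≈ 7.733e+04 m/s = 77.33 km/s.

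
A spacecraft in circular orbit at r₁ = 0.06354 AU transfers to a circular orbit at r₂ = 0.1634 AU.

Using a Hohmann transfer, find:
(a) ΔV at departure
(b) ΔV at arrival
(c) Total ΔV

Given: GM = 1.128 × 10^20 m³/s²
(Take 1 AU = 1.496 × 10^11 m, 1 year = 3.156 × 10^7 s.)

Convert to SI: r₁ = 0.06354 AU = 9.50558e+09 m; r₂ = 0.1634 AU = 2.44446e+10 m.
Transfer semi-major axis: a_t = (r₁ + r₂)/2 = (9.50558e+09 + 2.44446e+10)/2 = 1.69751e+10 m.
Circular speeds: v₁ = √(GM/r₁) = 108934 m/s, v₂ = √(GM/r₂) = 67930.2 m/s.
Transfer speeds (vis-viva v² = GM(2/r − 1/a_t)): v₁ᵗ = 130723 m/s, v₂ᵗ = 50833 m/s.
(a) ΔV₁ = |v₁ᵗ − v₁| ≈ 2.179e+04 m/s = 4.596 AU/year.
(b) ΔV₂ = |v₂ − v₂ᵗ| ≈ 1.71e+04 m/s = 3.607 AU/year.
(c) ΔV_total = ΔV₁ + ΔV₂ ≈ 3.889e+04 m/s = 8.203 AU/year.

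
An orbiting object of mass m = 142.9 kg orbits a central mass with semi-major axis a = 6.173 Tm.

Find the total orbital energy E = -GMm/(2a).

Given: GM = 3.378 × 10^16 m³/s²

Convert to SI: a = 6.173 Tm = 6.173e+12 m.
E = −GMm / (2a).
E = −3.378e+16 · 142.9 / (2 · 6.173e+12) J ≈ -3.91e+05 J = -391 kJ.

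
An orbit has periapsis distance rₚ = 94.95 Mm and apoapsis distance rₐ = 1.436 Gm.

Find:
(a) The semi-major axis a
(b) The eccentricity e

Convert to SI: rₚ = 94.95 Mm = 9.495e+07 m; rₐ = 1.436 Gm = 1.436e+09 m.
(a) a = (rₚ + rₐ) / 2 = (9.495e+07 + 1.436e+09) / 2 ≈ 7.655e+08 m = 765.5 Mm.
(b) e = (rₐ − rₚ) / (rₐ + rₚ) = (1.436e+09 − 9.495e+07) / (1.436e+09 + 9.495e+07) ≈ 0.876.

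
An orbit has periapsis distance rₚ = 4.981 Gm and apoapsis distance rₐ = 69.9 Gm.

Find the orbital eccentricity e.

Convert to SI: rₚ = 4.981 Gm = 4.981e+09 m; rₐ = 69.9 Gm = 6.99e+10 m.
e = (rₐ − rₚ) / (rₐ + rₚ).
e = (6.99e+10 − 4.981e+09) / (6.99e+10 + 4.981e+09) = 6.4919e+10 / 7.4881e+10 ≈ 0.867.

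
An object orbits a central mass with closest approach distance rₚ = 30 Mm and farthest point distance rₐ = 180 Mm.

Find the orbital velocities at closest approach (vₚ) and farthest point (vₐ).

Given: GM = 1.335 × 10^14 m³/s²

Convert to SI: rₚ = 30 Mm = 3e+07 m; rₐ = 180 Mm = 1.8e+08 m.
Use the vis-viva equation v² = GM(2/r − 1/a) with a = (rₚ + rₐ)/2 = (3e+07 + 1.8e+08)/2 = 1.05e+08 m.
vₚ = √(GM · (2/rₚ − 1/a)) = √(1.335e+14 · (2/3e+07 − 1/1.05e+08)) m/s ≈ 2762 m/s = 2.762 km/s.
vₐ = √(GM · (2/rₐ − 1/a)) = √(1.335e+14 · (2/1.8e+08 − 1/1.05e+08)) m/s ≈ 460.3 m/s = 460.3 m/s.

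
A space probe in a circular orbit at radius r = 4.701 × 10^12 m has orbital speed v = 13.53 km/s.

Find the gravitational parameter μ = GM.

Convert to SI: v = 13.53 km/s = 13530 m/s.
For a circular orbit v² = GM/r, so GM = v² · r.
GM = (13530)² · 4.701e+12 m³/s² ≈ 8.606e+20 m³/s² = 8.606 × 10^20 m³/s².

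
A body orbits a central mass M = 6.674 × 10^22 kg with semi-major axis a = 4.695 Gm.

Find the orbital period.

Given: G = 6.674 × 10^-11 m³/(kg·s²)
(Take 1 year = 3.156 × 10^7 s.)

Convert to SI: a = 4.695 Gm = 4.695e+09 m.
GM = G · M = 6.674e-11 · 6.674e+22 = 4.45423e+12 m³/s².
Kepler's third law: T = 2π √(a³ / GM).
Substituting a = 4.695e+09 m and GM = 4.45423e+12 m³/s²:
T = 2π √((4.695e+09)³ / 4.45423e+12) s
T ≈ 9.577e+08 s = 30.35 years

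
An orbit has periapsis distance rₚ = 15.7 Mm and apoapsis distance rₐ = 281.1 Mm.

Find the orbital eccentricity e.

Convert to SI: rₚ = 15.7 Mm = 1.57e+07 m; rₐ = 281.1 Mm = 2.811e+08 m.
e = (rₐ − rₚ) / (rₐ + rₚ).
e = (2.811e+08 − 1.57e+07) / (2.811e+08 + 1.57e+07) = 2.654e+08 / 2.968e+08 ≈ 0.8942.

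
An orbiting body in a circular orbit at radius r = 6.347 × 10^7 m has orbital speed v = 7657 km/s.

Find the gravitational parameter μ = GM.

Convert to SI: v = 7657 km/s = 7.657e+06 m/s.
For a circular orbit v² = GM/r, so GM = v² · r.
GM = (7.657e+06)² · 6.347e+07 m³/s² ≈ 3.721e+21 m³/s² = 3.721 × 10^21 m³/s².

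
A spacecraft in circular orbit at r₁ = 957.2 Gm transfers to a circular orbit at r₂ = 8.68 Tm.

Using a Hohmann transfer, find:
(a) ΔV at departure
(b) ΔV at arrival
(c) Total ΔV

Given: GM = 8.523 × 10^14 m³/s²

Convert to SI: r₁ = 957.2 Gm = 9.572e+11 m; r₂ = 8.68 Tm = 8.68e+12 m.
Transfer semi-major axis: a_t = (r₁ + r₂)/2 = (9.572e+11 + 8.68e+12)/2 = 4.8186e+12 m.
Circular speeds: v₁ = √(GM/r₁) = 29.8397 m/s, v₂ = √(GM/r₂) = 9.90915 m/s.
Transfer speeds (vis-viva v² = GM(2/r − 1/a_t)): v₁ᵗ = 40.0492 m/s, v₂ᵗ = 4.41649 m/s.
(a) ΔV₁ = |v₁ᵗ − v₁| ≈ 10.21 m/s = 10.21 m/s.
(b) ΔV₂ = |v₂ − v₂ᵗ| ≈ 5.493 m/s = 5.493 m/s.
(c) ΔV_total = ΔV₁ + ΔV₂ ≈ 15.7 m/s = 15.7 m/s.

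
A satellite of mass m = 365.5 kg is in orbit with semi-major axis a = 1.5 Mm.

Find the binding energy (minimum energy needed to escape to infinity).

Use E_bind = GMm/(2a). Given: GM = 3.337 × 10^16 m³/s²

Convert to SI: a = 1.5 Mm = 1.5e+06 m.
Total orbital energy is E = −GMm/(2a); binding energy is E_bind = −E = GMm/(2a).
E_bind = 3.337e+16 · 365.5 / (2 · 1.5e+06) J ≈ 4.066e+12 J = 4.066 TJ.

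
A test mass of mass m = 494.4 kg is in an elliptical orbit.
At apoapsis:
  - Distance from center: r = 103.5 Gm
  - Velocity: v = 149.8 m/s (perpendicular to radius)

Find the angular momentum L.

Convert to SI: r = 103.5 Gm = 1.035e+11 m.
Since v is perpendicular to r, L = m · v · r.
L = 494.4 · 149.8 · 1.035e+11 kg·m²/s ≈ 7.665e+15 kg·m²/s.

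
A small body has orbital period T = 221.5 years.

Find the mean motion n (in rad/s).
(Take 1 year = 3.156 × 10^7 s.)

Convert to SI: T = 221.5 years = 6.99054e+09 s.
n = 2π / T.
n = 2π / 6.99054e+09 s ≈ 8.988e-10 rad/s.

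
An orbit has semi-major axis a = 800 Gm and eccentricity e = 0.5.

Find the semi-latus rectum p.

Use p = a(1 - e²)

Convert to SI: a = 800 Gm = 8e+11 m.
p = a (1 − e²).
p = 8e+11 · (1 − (0.5)²) = 8e+11 · 0.75 ≈ 6e+11 m = 600 Gm.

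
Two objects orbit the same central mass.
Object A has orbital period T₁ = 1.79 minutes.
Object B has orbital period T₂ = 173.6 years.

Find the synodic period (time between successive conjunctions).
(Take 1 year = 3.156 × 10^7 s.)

Convert to SI: T₁ = 1.79 minutes = 107.4 s; T₂ = 173.6 years = 5.47882e+09 s.
T_syn = |T₁ · T₂ / (T₁ − T₂)|.
T_syn = |107.4 · 5.47882e+09 / (107.4 − 5.47882e+09)| s ≈ 107.4 s = 1.79 minutes.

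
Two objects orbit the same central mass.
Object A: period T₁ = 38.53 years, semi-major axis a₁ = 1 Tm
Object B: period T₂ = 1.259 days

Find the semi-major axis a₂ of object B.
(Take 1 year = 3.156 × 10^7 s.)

Convert to SI: T₁ = 38.53 years = 1.21601e+09 s; a₁ = 1 Tm = 1e+12 m; T₂ = 1.259 days = 108778 s.
Kepler's third law: (T₁/T₂)² = (a₁/a₂)³ ⇒ a₂ = a₁ · (T₂/T₁)^(2/3).
T₂/T₁ = 108778 / 1.21601e+09 = 8.94548e-05.
a₂ = 1e+12 · (8.94548e-05)^(2/3) m ≈ 2e+09 m = 2 Gm.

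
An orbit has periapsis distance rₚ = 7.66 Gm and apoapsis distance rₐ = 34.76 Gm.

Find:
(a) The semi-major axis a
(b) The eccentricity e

Convert to SI: rₚ = 7.66 Gm = 7.66e+09 m; rₐ = 34.76 Gm = 3.476e+10 m.
(a) a = (rₚ + rₐ) / 2 = (7.66e+09 + 3.476e+10) / 2 ≈ 2.121e+10 m = 21.21 Gm.
(b) e = (rₐ − rₚ) / (rₐ + rₚ) = (3.476e+10 − 7.66e+09) / (3.476e+10 + 7.66e+09) ≈ 0.6388.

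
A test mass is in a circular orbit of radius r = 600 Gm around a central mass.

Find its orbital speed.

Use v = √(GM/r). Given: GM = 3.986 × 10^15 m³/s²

Convert to SI: r = 600 Gm = 6e+11 m.
For a circular orbit, gravity supplies the centripetal force, so v = √(GM / r).
v = √(3.986e+15 / 6e+11) m/s ≈ 81.51 m/s = 81.51 m/s.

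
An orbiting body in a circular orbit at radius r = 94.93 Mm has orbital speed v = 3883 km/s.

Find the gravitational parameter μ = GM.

Convert to SI: r = 94.93 Mm = 9.493e+07 m; v = 3883 km/s = 3.883e+06 m/s.
For a circular orbit v² = GM/r, so GM = v² · r.
GM = (3.883e+06)² · 9.493e+07 m³/s² ≈ 1.431e+21 m³/s² = 1.431 × 10^21 m³/s².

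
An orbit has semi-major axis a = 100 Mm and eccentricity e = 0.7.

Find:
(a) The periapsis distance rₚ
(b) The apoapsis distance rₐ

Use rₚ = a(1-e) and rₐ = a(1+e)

Convert to SI: a = 100 Mm = 1e+08 m.
(a) rₚ = a(1 − e) = 1e+08 · (1 − 0.7) = 1e+08 · 0.3 ≈ 3e+07 m = 30 Mm.
(b) rₐ = a(1 + e) = 1e+08 · (1 + 0.7) = 1e+08 · 1.7 ≈ 1.7e+08 m = 170 Mm.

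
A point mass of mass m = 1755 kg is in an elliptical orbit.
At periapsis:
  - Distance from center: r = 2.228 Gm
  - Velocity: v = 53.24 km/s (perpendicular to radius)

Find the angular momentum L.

Convert to SI: r = 2.228 Gm = 2.228e+09 m; v = 53.24 km/s = 53240 m/s.
Since v is perpendicular to r, L = m · v · r.
L = 1755 · 53240 · 2.228e+09 kg·m²/s ≈ 2.082e+17 kg·m²/s.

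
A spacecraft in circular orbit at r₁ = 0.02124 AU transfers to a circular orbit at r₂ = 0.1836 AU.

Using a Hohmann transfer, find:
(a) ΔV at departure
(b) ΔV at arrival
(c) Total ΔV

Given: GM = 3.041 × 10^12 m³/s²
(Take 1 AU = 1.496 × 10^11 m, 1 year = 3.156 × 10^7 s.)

Convert to SI: r₁ = 0.02124 AU = 3.1775e+09 m; r₂ = 0.1836 AU = 2.74666e+10 m.
Transfer semi-major axis: a_t = (r₁ + r₂)/2 = (3.1775e+09 + 2.74666e+10)/2 = 1.5322e+10 m.
Circular speeds: v₁ = √(GM/r₁) = 30.9361 m/s, v₂ = √(GM/r₂) = 10.5222 m/s.
Transfer speeds (vis-viva v² = GM(2/r − 1/a_t)): v₁ᵗ = 41.4199 m/s, v₂ᵗ = 4.79171 m/s.
(a) ΔV₁ = |v₁ᵗ − v₁| ≈ 10.48 m/s = 0.002212 AU/year.
(b) ΔV₂ = |v₂ − v₂ᵗ| ≈ 5.73 m/s = 0.001209 AU/year.
(c) ΔV_total = ΔV₁ + ΔV₂ ≈ 16.21 m/s = 0.003421 AU/year.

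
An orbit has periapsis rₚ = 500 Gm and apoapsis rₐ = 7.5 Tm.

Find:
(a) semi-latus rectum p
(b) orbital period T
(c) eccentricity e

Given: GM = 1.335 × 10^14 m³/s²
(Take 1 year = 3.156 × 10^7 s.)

Convert to SI: rₚ = 500 Gm = 5e+11 m; rₐ = 7.5 Tm = 7.5e+12 m.
(a) From a = (rₚ + rₐ)/2 = 4e+12 m and e = (rₐ − rₚ)/(rₐ + rₚ) = 0.875, p = a(1 − e²) = 4e+12 · (1 − (0.875)²) ≈ 9.375e+11 m
(b) With a = (rₚ + rₐ)/2 = 4e+12 m, T = 2π √(a³/GM) = 2π √((4e+12)³/1.335e+14) s ≈ 4.35e+12 s
(c) e = (rₐ − rₚ)/(rₐ + rₚ) = (7.5e+12 − 5e+11)/(7.5e+12 + 5e+11) ≈ 0.875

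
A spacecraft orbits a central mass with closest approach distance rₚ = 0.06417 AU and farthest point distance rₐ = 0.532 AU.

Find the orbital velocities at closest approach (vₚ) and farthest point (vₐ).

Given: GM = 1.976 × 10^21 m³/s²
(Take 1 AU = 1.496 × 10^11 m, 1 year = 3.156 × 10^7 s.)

Convert to SI: rₚ = 0.06417 AU = 9.59983e+09 m; rₐ = 0.532 AU = 7.95872e+10 m.
Use the vis-viva equation v² = GM(2/r − 1/a) with a = (rₚ + rₐ)/2 = (9.59983e+09 + 7.95872e+10)/2 = 4.45935e+10 m.
vₚ = √(GM · (2/rₚ − 1/a)) = √(1.976e+21 · (2/9.59983e+09 − 1/4.45935e+10)) m/s ≈ 6.061e+05 m/s = 127.9 AU/year.
vₐ = √(GM · (2/rₐ − 1/a)) = √(1.976e+21 · (2/7.95872e+10 − 1/4.45935e+10)) m/s ≈ 7.311e+04 m/s = 15.42 AU/year.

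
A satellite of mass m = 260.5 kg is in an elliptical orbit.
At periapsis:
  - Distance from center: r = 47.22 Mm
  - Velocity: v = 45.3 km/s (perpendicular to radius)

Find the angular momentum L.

Convert to SI: r = 47.22 Mm = 4.722e+07 m; v = 45.3 km/s = 45300 m/s.
Since v is perpendicular to r, L = m · v · r.
L = 260.5 · 45300 · 4.722e+07 kg·m²/s ≈ 5.572e+14 kg·m²/s.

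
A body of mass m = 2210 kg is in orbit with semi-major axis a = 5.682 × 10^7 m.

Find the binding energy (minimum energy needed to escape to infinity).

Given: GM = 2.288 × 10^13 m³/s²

Total orbital energy is E = −GMm/(2a); binding energy is E_bind = −E = GMm/(2a).
E_bind = 2.288e+13 · 2210 / (2 · 5.682e+07) J ≈ 4.45e+08 J = 445 MJ.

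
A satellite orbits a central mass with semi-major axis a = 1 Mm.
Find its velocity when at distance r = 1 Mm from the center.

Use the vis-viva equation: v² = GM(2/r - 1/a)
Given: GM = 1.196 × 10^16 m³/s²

Convert to SI: a = 1 Mm = 1e+06 m; r = 1 Mm = 1e+06 m.
Vis-viva: v = √(GM · (2/r − 1/a)).
2/r − 1/a = 2/1e+06 − 1/1e+06 = 1e-06 m⁻¹.
v = √(1.196e+16 · 1e-06) m/s ≈ 1.094e+05 m/s = 109.4 km/s.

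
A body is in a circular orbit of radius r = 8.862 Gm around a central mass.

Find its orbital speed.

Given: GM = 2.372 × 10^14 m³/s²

Convert to SI: r = 8.862 Gm = 8.862e+09 m.
For a circular orbit, gravity supplies the centripetal force, so v = √(GM / r).
v = √(2.372e+14 / 8.862e+09) m/s ≈ 163.6 m/s = 163.6 m/s.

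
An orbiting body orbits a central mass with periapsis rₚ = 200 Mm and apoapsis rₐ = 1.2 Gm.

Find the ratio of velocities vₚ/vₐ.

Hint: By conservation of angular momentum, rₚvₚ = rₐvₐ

Convert to SI: rₚ = 200 Mm = 2e+08 m; rₐ = 1.2 Gm = 1.2e+09 m.
Conservation of angular momentum gives rₚvₚ = rₐvₐ, so vₚ/vₐ = rₐ/rₚ.
vₚ/vₐ = 1.2e+09 / 2e+08 ≈ 6.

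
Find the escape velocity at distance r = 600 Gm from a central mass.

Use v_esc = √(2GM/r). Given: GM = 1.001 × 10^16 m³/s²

Convert to SI: r = 600 Gm = 6e+11 m.
Escape velocity comes from setting total energy to zero: ½v² − GM/r = 0 ⇒ v_esc = √(2GM / r).
v_esc = √(2 · 1.001e+16 / 6e+11) m/s ≈ 182.7 m/s = 182.7 m/s.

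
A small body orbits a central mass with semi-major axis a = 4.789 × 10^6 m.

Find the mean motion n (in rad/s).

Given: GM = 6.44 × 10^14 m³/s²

n = √(GM / a³).
n = √(6.44e+14 / (4.789e+06)³) rad/s ≈ 0.002421 rad/s.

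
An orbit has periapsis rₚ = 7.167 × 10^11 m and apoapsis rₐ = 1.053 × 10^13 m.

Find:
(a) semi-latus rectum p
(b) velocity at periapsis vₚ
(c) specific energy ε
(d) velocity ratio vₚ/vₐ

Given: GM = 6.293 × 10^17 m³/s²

(a) From a = (rₚ + rₐ)/2 = 5.62335e+12 m and e = (rₐ − rₚ)/(rₐ + rₚ) = 0.872549, p = a(1 − e²) = 5.62335e+12 · (1 − (0.872549)²) ≈ 1.342e+12 m
(b) With a = (rₚ + rₐ)/2 = 5.62335e+12 m, vₚ = √(GM (2/rₚ − 1/a)) = √(6.293e+17 · (2/7.167e+11 − 1/5.62335e+12)) m/s ≈ 1282 m/s
(c) With a = (rₚ + rₐ)/2 = 5.62335e+12 m, ε = −GM/(2a) = −6.293e+17/(2 · 5.62335e+12) J/kg ≈ -5.595e+04 J/kg
(d) Conservation of angular momentum (rₚvₚ = rₐvₐ) gives vₚ/vₐ = rₐ/rₚ = 1.053e+13/7.167e+11 ≈ 14.69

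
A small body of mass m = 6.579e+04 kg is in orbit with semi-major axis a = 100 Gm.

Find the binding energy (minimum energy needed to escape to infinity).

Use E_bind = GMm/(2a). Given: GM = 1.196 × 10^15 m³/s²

Convert to SI: a = 100 Gm = 1e+11 m.
Total orbital energy is E = −GMm/(2a); binding energy is E_bind = −E = GMm/(2a).
E_bind = 1.196e+15 · 6.579e+04 / (2 · 1e+11) J ≈ 3.934e+08 J = 393.4 MJ.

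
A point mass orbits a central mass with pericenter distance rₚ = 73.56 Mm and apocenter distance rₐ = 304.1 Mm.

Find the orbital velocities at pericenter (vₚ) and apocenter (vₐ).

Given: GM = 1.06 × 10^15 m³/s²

Convert to SI: rₚ = 73.56 Mm = 7.356e+07 m; rₐ = 304.1 Mm = 3.041e+08 m.
Use the vis-viva equation v² = GM(2/r − 1/a) with a = (rₚ + rₐ)/2 = (7.356e+07 + 3.041e+08)/2 = 1.8883e+08 m.
vₚ = √(GM · (2/rₚ − 1/a)) = √(1.06e+15 · (2/7.356e+07 − 1/1.8883e+08)) m/s ≈ 4817 m/s = 4.817 km/s.
vₐ = √(GM · (2/rₐ − 1/a)) = √(1.06e+15 · (2/3.041e+08 − 1/1.8883e+08)) m/s ≈ 1165 m/s = 1.165 km/s.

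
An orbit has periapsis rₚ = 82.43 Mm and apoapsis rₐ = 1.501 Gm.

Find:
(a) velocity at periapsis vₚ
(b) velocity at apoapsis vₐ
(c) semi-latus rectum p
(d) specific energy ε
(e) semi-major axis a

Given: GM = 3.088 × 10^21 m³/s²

Convert to SI: rₚ = 82.43 Mm = 8.243e+07 m; rₐ = 1.501 Gm = 1.501e+09 m.
(a) With a = (rₚ + rₐ)/2 = 7.91715e+08 m, vₚ = √(GM (2/rₚ − 1/a)) = √(3.088e+21 · (2/8.243e+07 − 1/7.91715e+08)) m/s ≈ 8.428e+06 m/s
(b) With a = (rₚ + rₐ)/2 = 7.91715e+08 m, vₐ = √(GM (2/rₐ − 1/a)) = √(3.088e+21 · (2/1.501e+09 − 1/7.91715e+08)) m/s ≈ 4.628e+05 m/s
(c) From a = (rₚ + rₐ)/2 = 7.91715e+08 m and e = (rₐ − rₚ)/(rₐ + rₚ) = 0.895884, p = a(1 − e²) = 7.91715e+08 · (1 − (0.895884)²) ≈ 1.563e+08 m
(d) With a = (rₚ + rₐ)/2 = 7.91715e+08 m, ε = −GM/(2a) = −3.088e+21/(2 · 7.91715e+08) J/kg ≈ -1.95e+12 J/kg
(e) a = (rₚ + rₐ)/2 = (8.243e+07 + 1.501e+09)/2 ≈ 7.917e+08 m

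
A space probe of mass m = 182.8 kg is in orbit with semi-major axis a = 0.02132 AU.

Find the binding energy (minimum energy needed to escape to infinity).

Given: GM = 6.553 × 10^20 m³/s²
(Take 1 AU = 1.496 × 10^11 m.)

Convert to SI: a = 0.02132 AU = 3.18947e+09 m.
Total orbital energy is E = −GMm/(2a); binding energy is E_bind = −E = GMm/(2a).
E_bind = 6.553e+20 · 182.8 / (2 · 3.18947e+09) J ≈ 1.878e+13 J = 18.78 TJ.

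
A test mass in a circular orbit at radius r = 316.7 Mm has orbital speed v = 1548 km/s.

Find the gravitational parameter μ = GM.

Convert to SI: r = 316.7 Mm = 3.167e+08 m; v = 1548 km/s = 1.548e+06 m/s.
For a circular orbit v² = GM/r, so GM = v² · r.
GM = (1.548e+06)² · 3.167e+08 m³/s² ≈ 7.589e+20 m³/s² = 7.589 × 10^20 m³/s².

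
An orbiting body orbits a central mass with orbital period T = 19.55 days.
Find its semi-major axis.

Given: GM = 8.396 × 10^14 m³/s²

Convert to SI: T = 19.55 days = 1.68912e+06 s.
Invert Kepler's third law: a = (GM · T² / (4π²))^(1/3).
Substituting T = 1.68912e+06 s and GM = 8.396e+14 m³/s²:
a = (8.396e+14 · (1.68912e+06)² / (4π²))^(1/3) m
a ≈ 3.93e+08 m = 3.93 × 10^8 m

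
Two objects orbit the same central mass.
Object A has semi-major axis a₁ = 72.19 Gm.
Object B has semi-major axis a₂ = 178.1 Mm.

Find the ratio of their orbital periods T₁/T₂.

Convert to SI: a₁ = 72.19 Gm = 7.219e+10 m; a₂ = 178.1 Mm = 1.781e+08 m.
From Kepler's third law, (T₁/T₂)² = (a₁/a₂)³, so T₁/T₂ = (a₁/a₂)^(3/2).
a₁/a₂ = 7.219e+10 / 1.781e+08 = 405.334.
T₁/T₂ = (405.334)^(3/2) ≈ 8161.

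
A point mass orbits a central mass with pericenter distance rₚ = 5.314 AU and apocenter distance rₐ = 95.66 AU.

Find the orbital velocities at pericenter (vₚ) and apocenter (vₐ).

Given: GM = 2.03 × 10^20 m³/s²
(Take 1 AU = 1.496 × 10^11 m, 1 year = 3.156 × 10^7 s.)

Convert to SI: rₚ = 5.314 AU = 7.94974e+11 m; rₐ = 95.66 AU = 1.43107e+13 m.
Use the vis-viva equation v² = GM(2/r − 1/a) with a = (rₚ + rₐ)/2 = (7.94974e+11 + 1.43107e+13)/2 = 7.55286e+12 m.
vₚ = √(GM · (2/rₚ − 1/a)) = √(2.03e+20 · (2/7.94974e+11 − 1/7.55286e+12)) m/s ≈ 2.2e+04 m/s = 4.64 AU/year.
vₐ = √(GM · (2/rₐ − 1/a)) = √(2.03e+20 · (2/1.43107e+13 − 1/7.55286e+12)) m/s ≈ 1222 m/s = 0.2578 AU/year.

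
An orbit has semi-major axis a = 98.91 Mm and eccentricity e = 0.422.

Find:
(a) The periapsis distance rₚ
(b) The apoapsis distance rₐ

Convert to SI: a = 98.91 Mm = 9.891e+07 m.
(a) rₚ = a(1 − e) = 9.891e+07 · (1 − 0.422) = 9.891e+07 · 0.578 ≈ 5.717e+07 m = 57.17 Mm.
(b) rₐ = a(1 + e) = 9.891e+07 · (1 + 0.422) = 9.891e+07 · 1.422 ≈ 1.407e+08 m = 140.7 Mm.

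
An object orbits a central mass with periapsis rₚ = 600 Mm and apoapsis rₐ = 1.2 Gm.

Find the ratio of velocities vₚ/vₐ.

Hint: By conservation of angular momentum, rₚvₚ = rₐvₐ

Convert to SI: rₚ = 600 Mm = 6e+08 m; rₐ = 1.2 Gm = 1.2e+09 m.
Conservation of angular momentum gives rₚvₚ = rₐvₐ, so vₚ/vₐ = rₐ/rₚ.
vₚ/vₐ = 1.2e+09 / 6e+08 ≈ 2.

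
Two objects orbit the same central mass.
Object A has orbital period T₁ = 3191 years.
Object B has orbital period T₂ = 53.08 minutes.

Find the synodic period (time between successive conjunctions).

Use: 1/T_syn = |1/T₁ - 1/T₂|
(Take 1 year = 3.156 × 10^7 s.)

Convert to SI: T₁ = 3191 years = 1.00708e+11 s; T₂ = 53.08 minutes = 3184.8 s.
T_syn = |T₁ · T₂ / (T₁ − T₂)|.
T_syn = |1.00708e+11 · 3184.8 / (1.00708e+11 − 3184.8)| s ≈ 3185 s = 53.08 minutes.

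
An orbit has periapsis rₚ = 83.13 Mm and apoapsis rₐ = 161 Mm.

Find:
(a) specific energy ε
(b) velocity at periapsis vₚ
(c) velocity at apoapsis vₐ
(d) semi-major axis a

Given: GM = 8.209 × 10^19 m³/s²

Convert to SI: rₚ = 83.13 Mm = 8.313e+07 m; rₐ = 161 Mm = 1.61e+08 m.
(a) With a = (rₚ + rₐ)/2 = 1.22065e+08 m, ε = −GM/(2a) = −8.209e+19/(2 · 1.22065e+08) J/kg ≈ -3.363e+11 J/kg
(b) With a = (rₚ + rₐ)/2 = 1.22065e+08 m, vₚ = √(GM (2/rₚ − 1/a)) = √(8.209e+19 · (2/8.313e+07 − 1/1.22065e+08)) m/s ≈ 1.141e+06 m/s
(c) With a = (rₚ + rₐ)/2 = 1.22065e+08 m, vₐ = √(GM (2/rₐ − 1/a)) = √(8.209e+19 · (2/1.61e+08 − 1/1.22065e+08)) m/s ≈ 5.893e+05 m/s
(d) a = (rₚ + rₐ)/2 = (8.313e+07 + 1.61e+08)/2 ≈ 1.221e+08 m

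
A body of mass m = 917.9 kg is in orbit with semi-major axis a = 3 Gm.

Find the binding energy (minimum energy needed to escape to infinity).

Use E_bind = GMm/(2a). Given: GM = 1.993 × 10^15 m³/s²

Convert to SI: a = 3 Gm = 3e+09 m.
Total orbital energy is E = −GMm/(2a); binding energy is E_bind = −E = GMm/(2a).
E_bind = 1.993e+15 · 917.9 / (2 · 3e+09) J ≈ 3.049e+08 J = 304.9 MJ.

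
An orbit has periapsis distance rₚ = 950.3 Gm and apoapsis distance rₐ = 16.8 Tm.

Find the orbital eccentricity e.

Convert to SI: rₚ = 950.3 Gm = 9.503e+11 m; rₐ = 16.8 Tm = 1.68e+13 m.
e = (rₐ − rₚ) / (rₐ + rₚ).
e = (1.68e+13 − 9.503e+11) / (1.68e+13 + 9.503e+11) = 1.58497e+13 / 1.77503e+13 ≈ 0.8929.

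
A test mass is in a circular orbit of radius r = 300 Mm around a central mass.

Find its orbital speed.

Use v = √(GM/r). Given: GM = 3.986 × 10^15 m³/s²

Convert to SI: r = 300 Mm = 3e+08 m.
For a circular orbit, gravity supplies the centripetal force, so v = √(GM / r).
v = √(3.986e+15 / 3e+08) m/s ≈ 3645 m/s = 3.645 km/s.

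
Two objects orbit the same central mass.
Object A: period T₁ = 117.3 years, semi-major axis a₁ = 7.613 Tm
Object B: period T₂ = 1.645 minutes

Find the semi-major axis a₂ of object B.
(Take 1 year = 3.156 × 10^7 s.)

Convert to SI: T₁ = 117.3 years = 3.70199e+09 s; a₁ = 7.613 Tm = 7.613e+12 m; T₂ = 1.645 minutes = 98.7 s.
Kepler's third law: (T₁/T₂)² = (a₁/a₂)³ ⇒ a₂ = a₁ · (T₂/T₁)^(2/3).
T₂/T₁ = 98.7 / 3.70199e+09 = 2.66614e-08.
a₂ = 7.613e+12 · (2.66614e-08)^(2/3) m ≈ 6.794e+07 m = 67.94 Mm.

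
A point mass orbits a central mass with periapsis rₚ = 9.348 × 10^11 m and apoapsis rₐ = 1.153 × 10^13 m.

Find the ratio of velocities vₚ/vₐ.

Conservation of angular momentum gives rₚvₚ = rₐvₐ, so vₚ/vₐ = rₐ/rₚ.
vₚ/vₐ = 1.153e+13 / 9.348e+11 ≈ 12.33.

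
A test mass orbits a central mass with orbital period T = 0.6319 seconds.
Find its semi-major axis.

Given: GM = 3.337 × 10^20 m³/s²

Invert Kepler's third law: a = (GM · T² / (4π²))^(1/3).
Substituting T = 0.6319 s and GM = 3.337e+20 m³/s²:
a = (3.337e+20 · (0.6319)² / (4π²))^(1/3) m
a ≈ 1.5e+06 m = 1.5 Mm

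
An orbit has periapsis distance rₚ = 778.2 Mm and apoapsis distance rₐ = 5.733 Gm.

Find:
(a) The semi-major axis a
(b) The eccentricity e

Convert to SI: rₚ = 778.2 Mm = 7.782e+08 m; rₐ = 5.733 Gm = 5.733e+09 m.
(a) a = (rₚ + rₐ) / 2 = (7.782e+08 + 5.733e+09) / 2 ≈ 3.256e+09 m = 3.256 Gm.
(b) e = (rₐ − rₚ) / (rₐ + rₚ) = (5.733e+09 − 7.782e+08) / (5.733e+09 + 7.782e+08) ≈ 0.761.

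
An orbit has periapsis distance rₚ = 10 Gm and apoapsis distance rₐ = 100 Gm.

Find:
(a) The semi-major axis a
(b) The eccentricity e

Convert to SI: rₚ = 10 Gm = 1e+10 m; rₐ = 100 Gm = 1e+11 m.
(a) a = (rₚ + rₐ) / 2 = (1e+10 + 1e+11) / 2 ≈ 5.5e+10 m = 55 Gm.
(b) e = (rₐ − rₚ) / (rₐ + rₚ) = (1e+11 − 1e+10) / (1e+11 + 1e+10) ≈ 0.8182.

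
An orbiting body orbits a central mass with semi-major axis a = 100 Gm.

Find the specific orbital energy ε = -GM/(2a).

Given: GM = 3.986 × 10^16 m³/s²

Convert to SI: a = 100 Gm = 1e+11 m.
ε = −GM / (2a).
ε = −3.986e+16 / (2 · 1e+11) J/kg ≈ -1.993e+05 J/kg = -199.3 kJ/kg.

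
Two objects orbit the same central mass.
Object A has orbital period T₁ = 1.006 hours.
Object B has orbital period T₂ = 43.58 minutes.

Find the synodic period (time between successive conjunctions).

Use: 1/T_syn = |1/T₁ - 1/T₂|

Convert to SI: T₁ = 1.006 hours = 3621.6 s; T₂ = 43.58 minutes = 2614.8 s.
T_syn = |T₁ · T₂ / (T₁ − T₂)|.
T_syn = |3621.6 · 2614.8 / (3621.6 − 2614.8)| s ≈ 9406 s = 2.613 hours.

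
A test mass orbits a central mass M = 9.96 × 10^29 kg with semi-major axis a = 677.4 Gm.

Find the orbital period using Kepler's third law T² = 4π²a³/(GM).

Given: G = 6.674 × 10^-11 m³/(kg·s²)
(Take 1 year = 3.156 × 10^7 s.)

Convert to SI: a = 677.4 Gm = 6.774e+11 m.
GM = G · M = 6.674e-11 · 9.96e+29 = 6.6473e+19 m³/s².
Kepler's third law: T = 2π √(a³ / GM).
Substituting a = 6.774e+11 m and GM = 6.6473e+19 m³/s²:
T = 2π √((6.774e+11)³ / 6.6473e+19) s
T ≈ 4.297e+08 s = 13.61 years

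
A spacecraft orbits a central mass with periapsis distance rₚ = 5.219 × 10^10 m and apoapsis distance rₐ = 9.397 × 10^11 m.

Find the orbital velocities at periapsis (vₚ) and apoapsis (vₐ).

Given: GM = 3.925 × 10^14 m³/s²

Use the vis-viva equation v² = GM(2/r − 1/a) with a = (rₚ + rₐ)/2 = (5.219e+10 + 9.397e+11)/2 = 4.95945e+11 m.
vₚ = √(GM · (2/rₚ − 1/a)) = √(3.925e+14 · (2/5.219e+10 − 1/4.95945e+11)) m/s ≈ 119.4 m/s = 119.4 m/s.
vₐ = √(GM · (2/rₐ − 1/a)) = √(3.925e+14 · (2/9.397e+11 − 1/4.95945e+11)) m/s ≈ 6.63 m/s = 6.63 m/s.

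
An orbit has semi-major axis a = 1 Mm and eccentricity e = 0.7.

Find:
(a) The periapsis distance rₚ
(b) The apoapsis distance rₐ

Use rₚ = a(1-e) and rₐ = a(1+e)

Convert to SI: a = 1 Mm = 1e+06 m.
(a) rₚ = a(1 − e) = 1e+06 · (1 − 0.7) = 1e+06 · 0.3 ≈ 3e+05 m = 300 km.
(b) rₐ = a(1 + e) = 1e+06 · (1 + 0.7) = 1e+06 · 1.7 ≈ 1.7e+06 m = 1.7 Mm.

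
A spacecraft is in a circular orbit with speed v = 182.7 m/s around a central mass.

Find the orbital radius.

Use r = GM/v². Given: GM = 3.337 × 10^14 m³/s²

For a circular orbit, v² = GM / r, so r = GM / v².
r = 3.337e+14 / (182.7)² m ≈ 9.997e+09 m = 9.997 Gm.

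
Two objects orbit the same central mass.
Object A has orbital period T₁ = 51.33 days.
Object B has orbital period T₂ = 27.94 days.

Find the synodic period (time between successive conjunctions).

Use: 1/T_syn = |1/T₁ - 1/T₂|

Convert to SI: T₁ = 51.33 days = 4.43491e+06 s; T₂ = 27.94 days = 2.41402e+06 s.
T_syn = |T₁ · T₂ / (T₁ − T₂)|.
T_syn = |4.43491e+06 · 2.41402e+06 / (4.43491e+06 − 2.41402e+06)| s ≈ 5.298e+06 s = 61.32 days.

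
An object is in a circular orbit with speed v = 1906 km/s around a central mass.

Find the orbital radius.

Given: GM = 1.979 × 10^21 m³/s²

Convert to SI: v = 1906 km/s = 1.906e+06 m/s.
For a circular orbit, v² = GM / r, so r = GM / v².
r = 1.979e+21 / (1.906e+06)² m ≈ 5.448e+08 m = 544.8 Mm.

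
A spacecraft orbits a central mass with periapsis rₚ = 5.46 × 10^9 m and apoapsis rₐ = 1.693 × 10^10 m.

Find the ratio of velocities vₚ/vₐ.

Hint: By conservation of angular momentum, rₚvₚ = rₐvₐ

Conservation of angular momentum gives rₚvₚ = rₐvₐ, so vₚ/vₐ = rₐ/rₚ.
vₚ/vₐ = 1.693e+10 / 5.46e+09 ≈ 3.101.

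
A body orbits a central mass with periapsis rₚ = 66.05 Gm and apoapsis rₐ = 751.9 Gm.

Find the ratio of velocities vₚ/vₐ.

Convert to SI: rₚ = 66.05 Gm = 6.605e+10 m; rₐ = 751.9 Gm = 7.519e+11 m.
Conservation of angular momentum gives rₚvₚ = rₐvₐ, so vₚ/vₐ = rₐ/rₚ.
vₚ/vₐ = 7.519e+11 / 6.605e+10 ≈ 11.38.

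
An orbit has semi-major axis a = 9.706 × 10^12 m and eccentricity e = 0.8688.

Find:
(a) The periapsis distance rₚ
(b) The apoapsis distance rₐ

(a) rₚ = a(1 − e) = 9.706e+12 · (1 − 0.8688) = 9.706e+12 · 0.1312 ≈ 1.273e+12 m = 1.273 × 10^12 m.
(b) rₐ = a(1 + e) = 9.706e+12 · (1 + 0.8688) = 9.706e+12 · 1.8688 ≈ 1.814e+13 m = 1.814 × 10^13 m.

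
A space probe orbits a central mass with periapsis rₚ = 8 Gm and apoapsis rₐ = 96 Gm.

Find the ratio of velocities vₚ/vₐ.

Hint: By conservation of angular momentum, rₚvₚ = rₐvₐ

Convert to SI: rₚ = 8 Gm = 8e+09 m; rₐ = 96 Gm = 9.6e+10 m.
Conservation of angular momentum gives rₚvₚ = rₐvₐ, so vₚ/vₐ = rₐ/rₚ.
vₚ/vₐ = 9.6e+10 / 8e+09 ≈ 12.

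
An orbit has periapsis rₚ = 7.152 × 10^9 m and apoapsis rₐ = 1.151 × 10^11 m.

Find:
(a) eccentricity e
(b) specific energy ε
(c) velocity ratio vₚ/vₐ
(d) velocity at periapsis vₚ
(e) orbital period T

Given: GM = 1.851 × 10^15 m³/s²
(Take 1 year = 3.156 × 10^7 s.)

(a) e = (rₐ − rₚ)/(rₐ + rₚ) = (1.151e+11 − 7.152e+09)/(1.151e+11 + 7.152e+09) ≈ 0.883
(b) With a = (rₚ + rₐ)/2 = 6.1126e+10 m, ε = −GM/(2a) = −1.851e+15/(2 · 6.1126e+10) J/kg ≈ -1.514e+04 J/kg
(c) Conservation of angular momentum (rₚvₚ = rₐvₐ) gives vₚ/vₐ = rₐ/rₚ = 1.151e+11/7.152e+09 ≈ 16.09
(d) With a = (rₚ + rₐ)/2 = 6.1126e+10 m, vₚ = √(GM (2/rₚ − 1/a)) = √(1.851e+15 · (2/7.152e+09 − 1/6.1126e+10)) m/s ≈ 698.1 m/s
(e) With a = (rₚ + rₐ)/2 = 6.1126e+10 m, T = 2π √(a³/GM) = 2π √((6.1126e+10)³/1.851e+15) s ≈ 2.207e+09 s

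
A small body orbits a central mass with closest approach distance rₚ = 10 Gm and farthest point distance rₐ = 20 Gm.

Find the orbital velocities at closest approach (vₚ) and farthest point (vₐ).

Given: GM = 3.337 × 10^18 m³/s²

Convert to SI: rₚ = 10 Gm = 1e+10 m; rₐ = 20 Gm = 2e+10 m.
Use the vis-viva equation v² = GM(2/r − 1/a) with a = (rₚ + rₐ)/2 = (1e+10 + 2e+10)/2 = 1.5e+10 m.
vₚ = √(GM · (2/rₚ − 1/a)) = √(3.337e+18 · (2/1e+10 − 1/1.5e+10)) m/s ≈ 2.109e+04 m/s = 21.09 km/s.
vₐ = √(GM · (2/rₐ − 1/a)) = √(3.337e+18 · (2/2e+10 − 1/1.5e+10)) m/s ≈ 1.055e+04 m/s = 10.55 km/s.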